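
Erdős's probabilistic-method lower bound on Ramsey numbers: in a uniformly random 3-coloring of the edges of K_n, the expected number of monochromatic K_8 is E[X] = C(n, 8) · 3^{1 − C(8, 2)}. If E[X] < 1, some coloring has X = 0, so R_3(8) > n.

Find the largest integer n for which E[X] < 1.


We need C(n, 8) · 3^{1 − 28} < 1, i.e. C(n, 8) < 3^{28 − 1} = 7625597484987.
Check values of n near the boundary:
  n = 151: C(151, 8) = 5551321138650; 5551321138650 < 7625597484987? YES
  n = 152: C(152, 8) = 5859727868575; 5859727868575 < 7625597484987? YES
  n = 153: C(153, 8) = 6183023199255; 6183023199255 < 7625597484987? YES
  n = 154: C(154, 8) = 6521818990995; 6521818990995 < 7625597484987? YES
  n = 155: C(155, 8) = 6876747915675; 6876747915675 < 7625597484987? YES
  n = 156: C(156, 8) = 7248464019225; 7248464019225 < 7625597484987? YES
  n = 157: C(157, 8) = 7637643295425; 7637643295425 < 7625597484987? NO
  n = 158: C(158, 8) = 8044984271181; 8044984271181 < 7625597484987? NO
  n = 159: C(159, 8) = 8471208603429; 8471208603429 < 7625597484987? NO
The largest n with C(n, 8) < 7625597484987 is n = 156 (where E[X] = 805384891025/847288609443 ≈ 0.950544). Hence R_3(8) > 156, i.e. R_3(8) ≥ 157.

Largest n = 156; hence R_3(8) > 156.


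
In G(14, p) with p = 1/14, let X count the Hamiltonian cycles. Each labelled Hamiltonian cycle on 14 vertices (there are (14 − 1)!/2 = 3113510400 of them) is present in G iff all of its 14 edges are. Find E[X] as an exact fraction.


K_14 has (14 − 1)!/2 = 3113510400 labelled Hamiltonian cycles.
For each such Hamiltonian cycle H, let X_H = 1 if all 14 edges of H are present in G. Then P[X_H = 1] = p^{14} = (1/14)^{14} = 1/11112006825558016.
By linearity of expectation: E[X] = Σ_H E[X_H] = 3113510400 · p^{14} = 3113510400 · 1/11112006825558016 = 868725/3100448333024.
Numerically: E[X] ≈ 2.8e-07.

E[X] = 3113510400 · (1/14)^{14} = 868725/3100448333024 ≈ 2.8e-07.


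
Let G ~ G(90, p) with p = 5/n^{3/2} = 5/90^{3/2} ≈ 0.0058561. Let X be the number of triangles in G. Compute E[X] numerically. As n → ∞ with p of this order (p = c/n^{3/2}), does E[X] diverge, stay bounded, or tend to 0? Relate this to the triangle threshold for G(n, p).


Number of potential triangles: C(90, 3) = 117480.
Each occurs with probability p³ ≈ (0.0058561)³ ≈ 2.0082544e-07.
By linearity: E[X] = C(90, 3)·p³ ≈ 117480 · 2.0082544e-07 ≈ 0.02359.
Since α = 3/2 > 1, p = c/n^{3/2} = o(1/n) is below the triangle threshold p ~ 1/n. Asymptotically E[X] ~ (c³/6)·n^{3(1−α)} = (5³/6)·n^{-1.5} → 0, so by Markov's inequality G has no triangles w.h.p.

E[X] ≈ 0.02359; in regime p = Θ(1/n^{3/2}) E[X] tends to 0 (below the triangle threshold p ~ 1/n).


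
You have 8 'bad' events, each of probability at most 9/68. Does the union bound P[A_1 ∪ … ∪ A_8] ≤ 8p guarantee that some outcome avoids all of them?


Union bound: P[∪_{i=1}^{8} A_i] ≤ Σ_i P[A_i] ≤ 8·p = 8·(9/68) = 18/17.
Numerically: 18/17 ≈ 1.0588235.
Is 18/17 < 1? NO.
Since the bound 18/17 is ≥ 1, the union bound is uninformative here; it does NOT by itself certify existence.

8·p = 18/17 ≈ 1.0588235; existence NOT certified by the union bound.


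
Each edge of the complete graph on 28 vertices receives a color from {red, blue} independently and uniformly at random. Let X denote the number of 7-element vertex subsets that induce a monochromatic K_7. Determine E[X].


Let X = Σ_S X_S over the C(28, 7) = 1184040 subsets S of size 7, where X_S = 1 if the K_7 on S is monochromatic.
For a fixed S, the K_7 on S has C(7, 2) = 21 edges. P[all 21 edges red] = (1/2)^21, and likewise for blue, so P[monochromatic] = 2·(1/2)^21 = 2^{1 − 21} = 1/1048576.
Summing: E[X] = C(28, 7) · 2^{1 − 21} = 1184040 · 1/1048576 = 148005/131072.
Numerically: E[X] ≈ 1.129189.

E[X] = C(28,7)·2^(1−C(7,2)) = 148005/131072 ≈ 1.129189.


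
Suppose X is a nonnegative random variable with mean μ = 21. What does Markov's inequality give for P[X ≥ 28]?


μ = E[X] = 21, a = 28.
Markov: P[X ≥ 28] ≤ μ/a = (21)/28 = 3/4.
Numerically: ≈ 0.7500.
(Since a = 28 > μ = 21.0000, the bound 3/4 is < 1 and informative.)

P[X ≥ 28] ≤ 3/4 ≈ 0.7500.


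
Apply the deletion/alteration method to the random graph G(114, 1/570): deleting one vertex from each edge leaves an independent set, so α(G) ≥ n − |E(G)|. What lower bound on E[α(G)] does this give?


E[|E(G)|] = C(114, 2)·p = 6441 · (1/570) = 113/10.
E[α(G)] ≥ n − E[|E(G)|] = 114 − 113/10 = 1027/10.
Numerically: ≈ 102.70000.
(This is only a lower bound; the true E[α(G)] may be larger.)

E[α(G)] ≥ 1027/10 ≈ 102.70000.


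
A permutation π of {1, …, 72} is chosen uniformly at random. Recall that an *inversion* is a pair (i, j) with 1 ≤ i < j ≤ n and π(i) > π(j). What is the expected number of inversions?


Write X = Σ X_I over the C(72, 2) = 2556 pairs i < j, with X_I the indicator of one inversion.
There are 2556 indicators.
For each fixed pair i < j, the values π(i) and π(j) are two distinct elements of {1, …, 72} in uniformly random order; by symmetry P[π(i) > π(j)] = 1/2.
By linearity: E[X] = 2556 · (1/2) = C(72, 2) · (1/2) = 2556/2 = 1278 ≈ 1278.00000.

E[X] = 1278 = 1278.00000.


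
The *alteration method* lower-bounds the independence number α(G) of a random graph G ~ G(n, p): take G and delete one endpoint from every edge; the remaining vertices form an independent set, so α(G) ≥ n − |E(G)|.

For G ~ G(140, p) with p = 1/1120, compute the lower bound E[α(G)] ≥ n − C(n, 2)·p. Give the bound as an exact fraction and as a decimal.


E[|E(G)|] = C(140, 2)·p = 9730 · (1/1120) = 139/16.
E[α(G)] ≥ n − E[|E(G)|] = 140 − 139/16 = 2101/16.
Numerically: ≈ 131.31250.
(This is only a lower bound; the true E[α(G)] may be larger.)

E[α(G)] ≥ 2101/16 ≈ 131.31250.


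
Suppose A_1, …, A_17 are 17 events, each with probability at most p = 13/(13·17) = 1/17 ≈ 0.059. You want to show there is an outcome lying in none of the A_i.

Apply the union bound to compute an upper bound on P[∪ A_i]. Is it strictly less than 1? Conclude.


Union bound: P[∪_{i=1}^{17} A_i] ≤ Σ_i P[A_i] ≤ 17·p = 17·(1/17) = 1.
Numerically: 1 ≈ 1.000.
Is 1 < 1? NO.
Since the bound 1 is ≥ 1, the union bound is uninformative here; it does NOT by itself certify existence.

17·p = 1 ≈ 1.000; existence NOT certified by the union bound.


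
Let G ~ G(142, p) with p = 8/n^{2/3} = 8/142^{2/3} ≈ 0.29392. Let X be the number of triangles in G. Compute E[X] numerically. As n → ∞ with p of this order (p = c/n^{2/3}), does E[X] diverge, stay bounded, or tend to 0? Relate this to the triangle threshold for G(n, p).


Number of potential triangles: C(142, 3) = 467180.
Each occurs with probability p³ ≈ (0.29392)³ ≈ 2.5391787e-02.
By linearity: E[X] = C(142, 3)·p³ ≈ 467180 · 2.5391787e-02 ≈ 11862.53521.
Since α = 2/3 < 1, p = c/n^{2/3} ≫ 1/n is above the triangle threshold p ~ 1/n. Asymptotically E[X] ~ (c³/6)·n^{3(1−α)} = (8³/6)·n^{1} → ∞; triangles are abundant w.h.p.

E[X] ≈ 11862.53521; in regime p = Θ(1/n^{2/3}) E[X] diverges (above the triangle threshold p ~ 1/n).


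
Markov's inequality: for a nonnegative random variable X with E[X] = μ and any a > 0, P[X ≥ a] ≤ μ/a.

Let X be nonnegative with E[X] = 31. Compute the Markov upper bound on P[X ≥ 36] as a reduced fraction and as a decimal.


μ = E[X] = 31, a = 36.
Markov: P[X ≥ 36] ≤ μ/a = (31)/36 = 31/36.
Numerically: ≈ 0.861.
(Since a = 36 > μ = 31.000, the bound 31/36 is < 1 and informative.)

P[X ≥ 36] ≤ 31/36 ≈ 0.861.


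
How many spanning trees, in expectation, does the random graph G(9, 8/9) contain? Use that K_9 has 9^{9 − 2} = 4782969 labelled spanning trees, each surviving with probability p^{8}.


K_9 has 9^{9 − 2} = 4782969 labelled spanning trees.
For each such spanning tree H, let X_H = 1 if all 8 edges of H are present in G. Then P[X_H = 1] = p^{8} = (8/9)^{8} = 16777216/43046721.
By linearity of expectation: E[X] = Σ_H E[X_H] = 4782969 · p^{8} = 4782969 · 16777216/43046721 = 16777216/9.
Numerically: E[X] ≈ 1.8641e+06.

E[X] = 4782969 · (8/9)^{8} = 16777216/9 ≈ 1.8641e+06.


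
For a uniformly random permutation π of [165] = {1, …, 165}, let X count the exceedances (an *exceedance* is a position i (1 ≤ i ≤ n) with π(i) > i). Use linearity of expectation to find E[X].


Write X = Σ_{i=1}^{165} X_i, where X_i = 1_{π(i) > i}.
For each fixed i, π(i) is uniform over {1, …, 165} (marginal of a uniform permutation), so P[π(i) > i] = (n − i)/n. Summing: Σ_{i=1}^{165} (n − i)/n = (0 + 1 + … + 164)/165 = 165(165 − 1)/(2·165) = (165 − 1)/2.
Hence E[X] = Σ_{i=1}^{165} (165 − i)/165 = 82 ≈ 82.000000.

E[X] = 82 = 82.000000.


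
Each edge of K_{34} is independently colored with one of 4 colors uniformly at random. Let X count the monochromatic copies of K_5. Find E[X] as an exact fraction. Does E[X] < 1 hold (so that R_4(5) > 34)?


E[X] = C(34, 5) · 4^{1 − 10} = 278256 · 4^{−9} = 278256/262144.
As a reduced fraction: E[X] = 17391/16384 ≈ 1.061462.
Is E[X] < 1? NO.
Since E[X] ≥ 1, the first-moment bound is inconclusive at n = 34; it does NOT by itself certify R_4(5) > 34.

E[X] = 17391/16384 ≈ 1.061462; E[X] ≥ 1; first-moment method inconclusive here.


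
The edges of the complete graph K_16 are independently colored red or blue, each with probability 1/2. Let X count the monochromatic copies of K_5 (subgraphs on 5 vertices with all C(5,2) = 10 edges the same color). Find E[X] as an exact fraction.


Let X = Σ_S X_S over the C(16, 5) = 4368 subsets S of size 5, where X_S = 1 if the K_5 on S is monochromatic.
For a fixed S, the K_5 on S has C(5, 2) = 10 edges. P[all 10 edges red] = (1/2)^10, and likewise for blue, so P[monochromatic] = 2·(1/2)^10 = 2^{1 − 10} = 1/512.
Summing: E[X] = C(16, 5) · 2^{1 − 10} = 4368 · 1/512 = 273/32.
Numerically: E[X] ≈ 8.53125.

E[X] = C(16,5)·2^(1−C(5,2)) = 273/32 ≈ 8.53125.


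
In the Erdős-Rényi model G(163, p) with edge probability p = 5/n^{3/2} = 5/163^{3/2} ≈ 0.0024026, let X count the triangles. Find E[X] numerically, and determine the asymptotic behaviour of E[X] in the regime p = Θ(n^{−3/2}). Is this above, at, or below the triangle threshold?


Number of potential triangles: C(163, 3) = 708561.
Each occurs with probability p³ ≈ (0.0024026)³ ≈ 1.3869659e-08.
By linearity: E[X] = C(163, 3)·p³ ≈ 708561 · 1.3869659e-08 ≈ 0.00983.
Since α = 3/2 > 1, p = c/n^{3/2} = o(1/n) is below the triangle threshold p ~ 1/n. Asymptotically E[X] ~ (c³/6)·n^{3(1−α)} = (5³/6)·n^{-1.5} → 0, so by Markov's inequality G has no triangles w.h.p.

E[X] ≈ 0.00983; in regime p = Θ(1/n^{3/2}) E[X] tends to 0 (below the triangle threshold p ~ 1/n).


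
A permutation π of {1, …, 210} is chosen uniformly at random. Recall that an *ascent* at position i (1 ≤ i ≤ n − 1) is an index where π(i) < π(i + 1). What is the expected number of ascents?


Write X = Σ X_I over i = 1, …, 209, with X_I the indicator of one ascent.
There are 209 indicators.
For each fixed i, the pair (π(i), π(i+1)) is a uniformly random ordered pair of distinct values from {1, …, 210}; by symmetry P[π(i) < π(i+1)] = 1/2.
By linearity: E[X] = 209 · (1/2) = (210 − 1) · (1/2) = 209/2 ≈ 104.5000.

E[X] = 209/2 = 104.5000.


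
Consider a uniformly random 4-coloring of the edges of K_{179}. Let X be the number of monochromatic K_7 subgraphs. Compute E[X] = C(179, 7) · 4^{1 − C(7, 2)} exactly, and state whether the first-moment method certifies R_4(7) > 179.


E[X] = C(179, 7) · 4^{1 − 21} = 1037437234460 · 4^{−20} = 1037437234460/1099511627776.
As a reduced fraction: E[X] = 259359308615/274877906944 ≈ 0.9435.
Is E[X] < 1? YES.
Since E[X] < 1, there exists a 4-coloring of K_{179} with no monochromatic K_7; hence R_4(7) > 179.

E[X] = 259359308615/274877906944 ≈ 0.9435; E[X] < 1, so R_4(7) > 179.


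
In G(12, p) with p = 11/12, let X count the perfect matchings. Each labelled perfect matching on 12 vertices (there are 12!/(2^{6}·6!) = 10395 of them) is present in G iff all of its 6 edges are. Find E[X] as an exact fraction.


K_12 has 12!/(2^{6}·6!) = 10395 labelled perfect matchings.
For each such perfect matching H, let X_H = 1 if all 6 edges of H are present in G. Then P[X_H = 1] = p^{6} = (11/12)^{6} = 1771561/2985984.
By linearity of expectation: E[X] = Σ_H E[X_H] = 10395 · p^{6} = 10395 · 1771561/2985984 = 682050985/110592.
Numerically: E[X] ≈ 6167.3.

E[X] = 10395 · (11/12)^{6} = 682050985/110592 ≈ 6167.3.


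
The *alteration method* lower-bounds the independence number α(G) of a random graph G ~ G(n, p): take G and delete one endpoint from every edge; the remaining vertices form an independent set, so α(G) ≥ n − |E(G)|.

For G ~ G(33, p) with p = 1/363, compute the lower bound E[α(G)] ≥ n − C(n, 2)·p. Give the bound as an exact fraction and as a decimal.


E[|E(G)|] = C(33, 2)·p = 528 · (1/363) = 16/11.
E[α(G)] ≥ n − E[|E(G)|] = 33 − 16/11 = 347/11.
Numerically: ≈ 31.545.
(This is only a lower bound; the true E[α(G)] may be larger.)

E[α(G)] ≥ 347/11 ≈ 31.545.


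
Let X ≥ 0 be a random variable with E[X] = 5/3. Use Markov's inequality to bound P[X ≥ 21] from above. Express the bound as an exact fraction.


μ = E[X] = 5/3, a = 21.
Markov: P[X ≥ 21] ≤ μ/a = (5/3)/21 = 5/63.
Numerically: ≈ 0.079.
(Since a = 21 > μ = 1.667, the bound 5/63 is < 1 and informative.)

P[X ≥ 21] ≤ 5/63 ≈ 0.079.


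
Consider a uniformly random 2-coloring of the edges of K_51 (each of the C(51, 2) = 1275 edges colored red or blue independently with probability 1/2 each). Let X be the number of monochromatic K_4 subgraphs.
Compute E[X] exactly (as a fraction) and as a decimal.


Let X = Σ_S X_S over the C(51, 4) = 249900 subsets S of size 4, where X_S = 1 if the K_4 on S is monochromatic.
For a fixed S, the K_4 on S has C(4, 2) = 6 edges. P[all 6 edges red] = (1/2)^6, and likewise for blue, so P[monochromatic] = 2·(1/2)^6 = 2^{1 − 6} = 1/32.
By linearity of expectation: E[X] = C(51, 4) · 2^{1 − 6} = 249900 · 1/32 = 62475/8.
Numerically: E[X] ≈ 7809.3750.

E[X] = C(51,4)·2^(1−C(4,2)) = 62475/8 ≈ 7809.3750.


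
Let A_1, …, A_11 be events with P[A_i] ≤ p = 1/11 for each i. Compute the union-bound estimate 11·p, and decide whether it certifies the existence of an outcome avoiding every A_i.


Union bound: P[∪_{i=1}^{11} A_i] ≤ Σ_i P[A_i] ≤ 11·p = 11·(1/11) = 1.
Numerically: 1 ≈ 1.00000.
Is 1 < 1? NO.
Since the bound 1 is ≥ 1, the union bound is uninformative here; it does NOT by itself certify existence.

11·p = 1 ≈ 1.00000; existence NOT certified by the union bound.


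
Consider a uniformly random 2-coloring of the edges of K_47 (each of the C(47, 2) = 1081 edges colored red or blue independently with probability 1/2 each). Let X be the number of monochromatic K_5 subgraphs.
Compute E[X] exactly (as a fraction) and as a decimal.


Let X = Σ_S X_S over the C(47, 5) = 1533939 subsets S of size 5, where X_S = 1 if the K_5 on S is monochromatic.
For a fixed S, the K_5 on S has C(5, 2) = 10 edges. P[all 10 edges red] = (1/2)^10, and likewise for blue, so P[monochromatic] = 2·(1/2)^10 = 2^{1 − 10} = 1/512.
Summing: E[X] = C(47, 5) · 2^{1 − 10} = 1533939 · 1/512 = 1533939/512.
Numerically: E[X] ≈ 2995.9746.

E[X] = C(47,5)·2^(1−C(5,2)) = 1533939/512 ≈ 2995.9746.


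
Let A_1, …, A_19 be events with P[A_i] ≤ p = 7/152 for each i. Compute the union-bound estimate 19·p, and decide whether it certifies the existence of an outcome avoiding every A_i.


Union bound: P[∪_{i=1}^{19} A_i] ≤ Σ_i P[A_i] ≤ 19·p = 19·(7/152) = 7/8.
Numerically: 7/8 ≈ 0.875000.
Is 7/8 < 1? YES.
Since P[∪ A_i] ≤ 7/8 < 1, the complement has P[∩ A_i^c] ≥ 1 − 7/8 = 1/8 > 0, so some outcome avoids every A_i.

19·p = 7/8 ≈ 0.875000; existence CERTIFIED by the union bound.


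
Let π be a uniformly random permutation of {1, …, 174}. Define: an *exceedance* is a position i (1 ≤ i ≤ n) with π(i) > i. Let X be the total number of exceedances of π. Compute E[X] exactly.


Write X = Σ_{i=1}^{174} X_i, where X_i = 1_{π(i) > i}.
For each fixed i, π(i) is uniform over {1, …, 174} (marginal of a uniform permutation), so P[π(i) > i] = (n − i)/n. Summing: Σ_{i=1}^{174} (n − i)/n = (0 + 1 + … + 173)/174 = 174(174 − 1)/(2·174) = (174 − 1)/2.
Hence E[X] = Σ_{i=1}^{174} (174 − i)/174 = 173/2 ≈ 86.500.

E[X] = 173/2 = 86.500.


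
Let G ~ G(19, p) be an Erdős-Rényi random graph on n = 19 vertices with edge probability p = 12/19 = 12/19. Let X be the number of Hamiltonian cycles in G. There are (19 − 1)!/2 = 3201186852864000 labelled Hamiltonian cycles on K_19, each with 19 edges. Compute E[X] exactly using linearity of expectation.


K_19 has (19 − 1)!/2 = 3201186852864000 labelled Hamiltonian cycles.
For each such Hamiltonian cycle H, let X_H = 1 if all 19 edges of H are present in G. Then P[X_H = 1] = p^{19} = (12/19)^{19} = 319479999370622926848/1978419655660313589123979.
By linearity: E[X] = Σ_H E[X_H] = 3201186852864000 · p^{19} = 3201186852864000 · 319479999370622926848/1978419655660313589123979 = 1022715173738237107931793611292672000/1978419655660313589123979.
Numerically: E[X] ≈ 5.1694e+11.

E[X] = 3201186852864000 · (12/19)^{19} = 1022715173738237107931793611292672000/1978419655660313589123979 ≈ 5.1694e+11.


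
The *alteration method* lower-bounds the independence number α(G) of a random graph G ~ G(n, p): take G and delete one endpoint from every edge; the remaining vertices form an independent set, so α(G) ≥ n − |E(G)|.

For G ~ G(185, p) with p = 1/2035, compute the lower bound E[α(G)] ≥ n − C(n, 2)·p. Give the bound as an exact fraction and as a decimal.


E[|E(G)|] = C(185, 2)·p = 17020 · (1/2035) = 92/11.
E[α(G)] ≥ n − E[|E(G)|] = 185 − 92/11 = 1943/11.
Numerically: ≈ 176.6364.
(This is only a lower bound; the true E[α(G)] may be larger.)

E[α(G)] ≥ 1943/11 ≈ 176.6364.


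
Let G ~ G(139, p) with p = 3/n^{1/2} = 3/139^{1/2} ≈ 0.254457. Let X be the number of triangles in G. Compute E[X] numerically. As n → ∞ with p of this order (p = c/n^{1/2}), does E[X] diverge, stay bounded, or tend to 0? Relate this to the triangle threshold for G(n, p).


Number of potential triangles: C(139, 3) = 437989.
Each occurs with probability p³ ≈ (0.254457)³ ≈ 1.64756123e-02.
By linearity: E[X] = C(139, 3)·p³ ≈ 437989 · 1.64756123e-02 ≈ 7216.136957.
Since α = 1/2 < 1, p = c/n^{1/2} ≫ 1/n is above the triangle threshold p ~ 1/n. Asymptotically E[X] ~ (c³/6)·n^{3(1−α)} = (3³/6)·n^{1.5} → ∞; triangles are abundant w.h.p.

E[X] ≈ 7216.136957; in regime p = Θ(1/n^{1/2}) E[X] diverges (above the triangle threshold p ~ 1/n).


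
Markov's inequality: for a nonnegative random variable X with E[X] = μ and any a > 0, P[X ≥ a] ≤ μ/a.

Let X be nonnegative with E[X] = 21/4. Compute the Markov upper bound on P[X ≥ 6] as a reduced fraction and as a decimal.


μ = E[X] = 21/4, a = 6.
Markov: P[X ≥ 6] ≤ μ/a = (21/4)/6 = 7/8.
Numerically: ≈ 0.8750.
(Since a = 6 > μ = 5.2500, the bound 7/8 is < 1 and informative.)

P[X ≥ 6] ≤ 7/8 ≈ 0.8750.


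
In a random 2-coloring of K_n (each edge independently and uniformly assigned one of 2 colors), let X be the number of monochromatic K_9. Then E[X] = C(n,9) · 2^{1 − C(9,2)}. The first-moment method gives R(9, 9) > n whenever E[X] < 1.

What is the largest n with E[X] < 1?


We need C(n, 9) · 2^{1 − 36} < 1, i.e. C(n, 9) < 2^{36 − 1} = 34359738368.
Check values of n near the boundary:
  n = 61: C(61, 9) = 17341763505; 17341763505 < 34359738368? YES
  n = 62: C(62, 9) = 20286591270; 20286591270 < 34359738368? YES
  n = 63: C(63, 9) = 23667689815; 23667689815 < 34359738368? YES
  n = 64: C(64, 9) = 27540584512; 27540584512 < 34359738368? YES
  n = 65: C(65, 9) = 31966749880; 31966749880 < 34359738368? YES
  n = 66: C(66, 9) = 37014131440; 37014131440 < 34359738368? NO
The largest n with C(n, 9) < 34359738368 is n = 65 (where E[X] = 3995843735/4294967296 ≈ 0.9304). Hence R(9, 9) > 65, i.e. R(9, 9) ≥ 66.

Largest n = 65; hence R(9, 9) > 65.


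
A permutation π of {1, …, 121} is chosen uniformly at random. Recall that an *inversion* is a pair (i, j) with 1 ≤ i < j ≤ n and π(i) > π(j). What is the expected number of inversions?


Write X = Σ X_I over the C(121, 2) = 7260 pairs i < j, with X_I the indicator of one inversion.
There are 7260 indicators.
For each fixed pair i < j, the values π(i) and π(j) are two distinct elements of {1, …, 121} in uniformly random order; by symmetry P[π(i) > π(j)] = 1/2.
By linearity: E[X] = 7260 · (1/2) = C(121, 2) · (1/2) = 7260/2 = 3630 ≈ 3630.00000.

E[X] = 3630 = 3630.00000.


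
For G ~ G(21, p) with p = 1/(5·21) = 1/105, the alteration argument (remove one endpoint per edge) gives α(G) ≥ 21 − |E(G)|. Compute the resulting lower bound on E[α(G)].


E[|E(G)|] = C(21, 2)·p = 210 · (1/105) = 2.
E[α(G)] ≥ n − E[|E(G)|] = 21 − 2 = 19.
Numerically: ≈ 19.000.
(This is only a lower bound; the true E[α(G)] may be larger.)

E[α(G)] ≥ 19 ≈ 19.000.


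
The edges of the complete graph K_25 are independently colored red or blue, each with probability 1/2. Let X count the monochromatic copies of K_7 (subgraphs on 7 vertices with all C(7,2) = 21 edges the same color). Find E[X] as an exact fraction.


Let X = Σ_S X_S over the C(25, 7) = 480700 subsets S of size 7, where X_S = 1 if the K_7 on S is monochromatic.
For a fixed S, the K_7 on S has C(7, 2) = 21 edges. P[all 21 edges red] = (1/2)^21, and likewise for blue, so P[monochromatic] = 2·(1/2)^21 = 2^{1 − 21} = 1/1048576.
Summing: E[X] = C(25, 7) · 2^{1 − 21} = 480700 · 1/1048576 = 120175/262144.
Numerically: E[X] ≈ 0.458431.

E[X] = C(25,7)·2^(1−C(7,2)) = 120175/262144 ≈ 0.458431.


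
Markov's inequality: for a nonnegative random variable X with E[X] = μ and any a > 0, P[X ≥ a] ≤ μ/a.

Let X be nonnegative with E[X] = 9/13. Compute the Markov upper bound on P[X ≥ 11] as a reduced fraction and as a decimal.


μ = E[X] = 9/13, a = 11.
Markov: P[X ≥ 11] ≤ μ/a = (9/13)/11 = 9/143.
Numerically: ≈ 0.063.
(Since a = 11 > μ = 0.692, the bound 9/143 is < 1 and informative.)

P[X ≥ 11] ≤ 9/143 ≈ 0.063.


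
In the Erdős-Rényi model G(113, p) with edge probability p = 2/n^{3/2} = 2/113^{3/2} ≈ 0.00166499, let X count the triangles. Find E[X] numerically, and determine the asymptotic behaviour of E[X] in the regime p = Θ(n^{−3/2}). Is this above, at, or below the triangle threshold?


Number of potential triangles: C(113, 3) = 234136.
Each occurs with probability p³ ≈ (0.00166499)³ ≈ 4.61569381e-09.
By linearity: E[X] = C(113, 3)·p³ ≈ 234136 · 4.61569381e-09 ≈ 0.001081.
Since α = 3/2 > 1, p = c/n^{3/2} = o(1/n) is below the triangle threshold p ~ 1/n. Asymptotically E[X] ~ (c³/6)·n^{3(1−α)} = (2³/6)·n^{-1.5} → 0, so by Markov's inequality G has no triangles w.h.p.

E[X] ≈ 0.001081; in regime p = Θ(1/n^{3/2}) E[X] tends to 0 (below the triangle threshold p ~ 1/n).


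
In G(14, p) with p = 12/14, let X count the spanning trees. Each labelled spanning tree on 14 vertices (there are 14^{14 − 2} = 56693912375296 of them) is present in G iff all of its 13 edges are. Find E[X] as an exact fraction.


K_14 has 14^{14 − 2} = 56693912375296 labelled spanning trees.
For each such spanning tree H, let X_H = 1 if all 13 edges of H are present in G. Then P[X_H = 1] = p^{13} = (6/7)^{13} = 13060694016/96889010407.
By linearity: E[X] = Σ_H E[X_H] = 56693912375296 · p^{13} = 56693912375296 · 13060694016/96889010407 = 53496602689536/7.
Numerically: E[X] ≈ 7.64e+12.

E[X] = 56693912375296 · (6/7)^{13} = 53496602689536/7 ≈ 7.64e+12.


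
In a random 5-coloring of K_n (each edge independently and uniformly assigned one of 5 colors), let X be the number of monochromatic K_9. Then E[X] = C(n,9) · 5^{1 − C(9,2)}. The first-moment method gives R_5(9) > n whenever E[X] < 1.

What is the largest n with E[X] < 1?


We need C(n, 9) · 5^{1 − 36} < 1, i.e. C(n, 9) < 5^{36 − 1} = 2910383045673370361328125.
Check values of n near the boundary:
  n = 2169: C(2169, 9) = 2879753360044504243499683; 2879753360044504243499683 < 2910383045673370361328125? YES
  n = 2170: C(2170, 9) = 2891746779868845075610510; 2891746779868845075610510 < 2910383045673370361328125? YES
  n = 2171: C(2171, 9) = 2903784578674959601827205; 2903784578674959601827205 < 2910383045673370361328125? YES
  n = 2172: C(2172, 9) = 2915866900084148060642020; 2915866900084148060642020 < 2910383045673370361328125? NO
  n = 2173: C(2173, 9) = 2927993888115921319674265; 2927993888115921319674265 < 2910383045673370361328125? NO
  n = 2174: C(2174, 9) = 2940165687188920530702934; 2940165687188920530702934 < 2910383045673370361328125? NO
The largest n with C(n, 9) < 2910383045673370361328125 is n = 2171 (where E[X] = 580756915734991920365441/582076609134674072265625 ≈ 0.9977328). Hence R_5(9) > 2171, i.e. R_5(9) ≥ 2172.

Largest n = 2171; hence R_5(9) > 2171.


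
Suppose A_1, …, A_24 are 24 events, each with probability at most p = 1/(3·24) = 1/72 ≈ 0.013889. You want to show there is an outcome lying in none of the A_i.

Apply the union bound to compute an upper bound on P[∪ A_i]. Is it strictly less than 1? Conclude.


Union bound: P[∪_{i=1}^{24} A_i] ≤ Σ_i P[A_i] ≤ 24·p = 24·(1/72) = 1/3.
Numerically: 1/3 ≈ 0.333333.
Is 1/3 < 1? YES.
Since P[∪ A_i] ≤ 1/3 < 1, the complement has P[∩ A_i^c] ≥ 1 − 1/3 = 2/3 > 0, so some outcome avoids every A_i.

24·p = 1/3 ≈ 0.333333; existence CERTIFIED by the union bound.


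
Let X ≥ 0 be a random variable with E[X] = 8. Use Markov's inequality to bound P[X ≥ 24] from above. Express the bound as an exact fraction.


μ = E[X] = 8, a = 24.
Markov: P[X ≥ 24] ≤ μ/a = (8)/24 = 1/3.
Numerically: ≈ 0.333.
(Since a = 24 > μ = 8.000, the bound 1/3 is < 1 and informative.)

P[X ≥ 24] ≤ 1/3 ≈ 0.333.


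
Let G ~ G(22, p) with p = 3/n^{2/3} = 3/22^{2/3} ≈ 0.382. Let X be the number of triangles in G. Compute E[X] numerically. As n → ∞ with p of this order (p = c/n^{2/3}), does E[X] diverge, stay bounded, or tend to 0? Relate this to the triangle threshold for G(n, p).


Number of potential triangles: C(22, 3) = 1540.
Each occurs with probability p³ ≈ (0.382)³ ≈ 5.57851e-02.
By linearity: E[X] = C(22, 3)·p³ ≈ 1540 · 5.57851e-02 ≈ 85.909.
Since α = 2/3 < 1, p = c/n^{2/3} ≫ 1/n is above the triangle threshold p ~ 1/n. Asymptotically E[X] ~ (c³/6)·n^{3(1−α)} = (3³/6)·n^{1} → ∞; triangles are abundant w.h.p.

E[X] ≈ 85.909; in regime p = Θ(1/n^{2/3}) E[X] diverges (above the triangle threshold p ~ 1/n).


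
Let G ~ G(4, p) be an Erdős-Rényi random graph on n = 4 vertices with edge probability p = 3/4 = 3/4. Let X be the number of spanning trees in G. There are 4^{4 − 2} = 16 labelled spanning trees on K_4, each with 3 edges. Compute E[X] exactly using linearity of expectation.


K_4 has 4^{4 − 2} = 16 labelled spanning trees.
For each such spanning tree H, let X_H = 1 if all 3 edges of H are present in G. Then P[X_H = 1] = p^{3} = (3/4)^{3} = 27/64.
By linearity of expectation: E[X] = Σ_H E[X_H] = 16 · p^{3} = 16 · 27/64 = 27/4.
Numerically: E[X] ≈ 6.75.

E[X] = 16 · (3/4)^{3} = 27/4 ≈ 6.75.


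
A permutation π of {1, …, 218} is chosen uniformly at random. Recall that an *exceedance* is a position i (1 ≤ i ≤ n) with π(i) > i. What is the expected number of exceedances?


Write X = Σ_{i=1}^{218} X_i, where X_i = 1_{π(i) > i}.
For each fixed i, π(i) is uniform over {1, …, 218} (marginal of a uniform permutation), so P[π(i) > i] = (n − i)/n. Summing: Σ_{i=1}^{218} (n − i)/n = (0 + 1 + … + 217)/218 = 218(218 − 1)/(2·218) = (218 − 1)/2.
Hence E[X] = Σ_{i=1}^{218} (218 − i)/218 = 217/2 ≈ 108.50000.

E[X] = 217/2 = 108.50000.


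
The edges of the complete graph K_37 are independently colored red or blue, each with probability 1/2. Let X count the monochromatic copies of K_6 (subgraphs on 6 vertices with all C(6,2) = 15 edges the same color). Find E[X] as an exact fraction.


Let X = Σ_S X_S over the C(37, 6) = 2324784 subsets S of size 6, where X_S = 1 if the K_6 on S is monochromatic.
For a fixed S, the K_6 on S has C(6, 2) = 15 edges. P[all 15 edges red] = (1/2)^15, and likewise for blue, so P[monochromatic] = 2·(1/2)^15 = 2^{1 − 15} = 1/16384.
By linearity: E[X] = C(37, 6) · 2^{1 − 15} = 2324784 · 1/16384 = 145299/1024.
Numerically: E[X] ≈ 141.894.

E[X] = C(37,6)·2^(1−C(6,2)) = 145299/1024 ≈ 141.894.


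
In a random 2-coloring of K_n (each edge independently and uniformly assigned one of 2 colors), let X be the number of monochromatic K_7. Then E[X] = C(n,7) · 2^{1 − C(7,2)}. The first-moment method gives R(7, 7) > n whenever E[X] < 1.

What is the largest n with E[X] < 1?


We need C(n, 7) · 2^{1 − 21} < 1, i.e. C(n, 7) < 2^{21 − 1} = 1048576.
Check values of n near the boundary:
  n = 25: C(25, 7) = 480700; 480700 < 1048576? YES
  n = 26: C(26, 7) = 657800; 657800 < 1048576? YES
  n = 27: C(27, 7) = 888030; 888030 < 1048576? YES
  n = 28: C(28, 7) = 1184040; 1184040 < 1048576? NO
  n = 29: C(29, 7) = 1560780; 1560780 < 1048576? NO
The largest n with C(n, 7) < 1048576 is n = 27 (where E[X] = 444015/524288 ≈ 0.8468914). Hence R(7, 7) > 27, i.e. R(7, 7) ≥ 28.

Largest n = 27; hence R(7, 7) > 27.


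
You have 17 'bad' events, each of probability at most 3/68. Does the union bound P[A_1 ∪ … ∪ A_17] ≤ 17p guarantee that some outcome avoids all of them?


Union bound: P[∪_{i=1}^{17} A_i] ≤ Σ_i P[A_i] ≤ 17·p = 17·(3/68) = 3/4.
Numerically: 3/4 ≈ 0.750.
Is 3/4 < 1? YES.
Since P[∪ A_i] ≤ 3/4 < 1, the complement has P[∩ A_i^c] ≥ 1 − 3/4 = 1/4 > 0, so some outcome avoids every A_i.

17·p = 3/4 ≈ 0.750; existence CERTIFIED by the union bound.


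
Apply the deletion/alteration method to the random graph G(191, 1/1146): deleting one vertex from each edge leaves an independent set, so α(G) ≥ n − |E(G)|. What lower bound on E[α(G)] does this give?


E[|E(G)|] = C(191, 2)·p = 18145 · (1/1146) = 95/6.
E[α(G)] ≥ n − E[|E(G)|] = 191 − 95/6 = 1051/6.
Numerically: ≈ 175.16667.
(This is only a lower bound; the true E[α(G)] may be larger.)

E[α(G)] ≥ 1051/6 ≈ 175.16667.


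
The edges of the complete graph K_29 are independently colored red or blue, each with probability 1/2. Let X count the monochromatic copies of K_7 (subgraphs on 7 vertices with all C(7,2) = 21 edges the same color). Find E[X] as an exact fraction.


Let X = Σ_S X_S over the C(29, 7) = 1560780 subsets S of size 7, where X_S = 1 if the K_7 on S is monochromatic.
For a fixed S, the K_7 on S has C(7, 2) = 21 edges. P[all 21 edges red] = (1/2)^21, and likewise for blue, so P[monochromatic] = 2·(1/2)^21 = 2^{1 − 21} = 1/1048576.
By linearity: E[X] = C(29, 7) · 2^{1 − 21} = 1560780 · 1/1048576 = 390195/262144.
Numerically: E[X] ≈ 1.488.

E[X] = C(29,7)·2^(1−C(7,2)) = 390195/262144 ≈ 1.488.


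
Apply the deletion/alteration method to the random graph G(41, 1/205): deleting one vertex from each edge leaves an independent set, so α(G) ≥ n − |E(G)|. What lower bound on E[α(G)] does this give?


E[|E(G)|] = C(41, 2)·p = 820 · (1/205) = 4.
E[α(G)] ≥ n − E[|E(G)|] = 41 − 4 = 37.
Numerically: ≈ 37.0000.
(This is only a lower bound; the true E[α(G)] may be larger.)

E[α(G)] ≥ 37 ≈ 37.0000.


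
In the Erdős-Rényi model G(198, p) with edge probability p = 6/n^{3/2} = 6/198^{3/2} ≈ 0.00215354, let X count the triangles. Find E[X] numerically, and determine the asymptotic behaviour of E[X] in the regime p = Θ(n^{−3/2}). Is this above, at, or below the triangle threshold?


Number of potential triangles: C(198, 3) = 1274196.
Each occurs with probability p³ ≈ (0.00215354)³ ≈ 9.98758285e-09.
By linearity: E[X] = C(198, 3)·p³ ≈ 1274196 · 9.98758285e-09 ≈ 0.012726.
Since α = 3/2 > 1, p = c/n^{3/2} = o(1/n) is below the triangle threshold p ~ 1/n. Asymptotically E[X] ~ (c³/6)·n^{3(1−α)} = (6³/6)·n^{-1.5} → 0, so by Markov's inequality G has no triangles w.h.p.

E[X] ≈ 0.012726; in regime p = Θ(1/n^{3/2}) E[X] tends to 0 (below the triangle threshold p ~ 1/n).


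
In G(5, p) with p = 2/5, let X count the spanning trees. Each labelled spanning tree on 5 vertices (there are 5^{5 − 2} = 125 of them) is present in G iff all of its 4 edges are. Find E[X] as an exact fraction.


K_5 has 5^{5 − 2} = 125 labelled spanning trees.
For each such spanning tree H, let X_H = 1 if all 4 edges of H are present in G. Then P[X_H = 1] = p^{4} = (2/5)^{4} = 16/625.
By linearity of expectation: E[X] = Σ_H E[X_H] = 125 · p^{4} = 125 · 16/625 = 16/5.
Numerically: E[X] ≈ 3.2.

E[X] = 125 · (2/5)^{4} = 16/5 ≈ 3.2.


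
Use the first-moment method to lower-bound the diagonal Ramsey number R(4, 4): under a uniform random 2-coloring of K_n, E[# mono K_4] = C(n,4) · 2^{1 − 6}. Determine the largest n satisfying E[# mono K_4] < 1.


We need C(n, 4) · 2^{1 − 6} < 1, i.e. C(n, 4) < 2^{6 − 1} = 32.
Check values of n near the boundary:
  n = 4: C(4, 4) = 1; 1 < 32? YES
  n = 5: C(5, 4) = 5; 5 < 32? YES
  n = 6: C(6, 4) = 15; 15 < 32? YES
  n = 7: C(7, 4) = 35; 35 < 32? NO
  n = 8: C(8, 4) = 70; 70 < 32? NO
  n = 9: C(9, 4) = 126; 126 < 32? NO
The largest n with C(n, 4) < 32 is n = 6 (where E[X] = 15/32 ≈ 0.46875). Hence R(4, 4) > 6, i.e. R(4, 4) ≥ 7.

Largest n = 6; hence R(4, 4) > 6.


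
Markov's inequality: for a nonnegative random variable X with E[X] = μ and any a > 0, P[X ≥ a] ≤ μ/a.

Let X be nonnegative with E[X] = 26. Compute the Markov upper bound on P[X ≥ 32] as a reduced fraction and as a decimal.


μ = E[X] = 26, a = 32.
Markov: P[X ≥ 32] ≤ μ/a = (26)/32 = 13/16.
Numerically: ≈ 0.812500.
(Since a = 32 > μ = 26.000000, the bound 13/16 is < 1 and informative.)

P[X ≥ 32] ≤ 13/16 ≈ 0.812500.


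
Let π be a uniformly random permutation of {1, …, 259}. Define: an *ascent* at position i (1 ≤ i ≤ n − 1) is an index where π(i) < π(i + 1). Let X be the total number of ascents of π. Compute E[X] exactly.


Write X = Σ X_I over i = 1, …, 258, with X_I the indicator of one ascent.
There are 258 indicators.
For each fixed i, the pair (π(i), π(i+1)) is a uniformly random ordered pair of distinct values from {1, …, 259}; by symmetry P[π(i) < π(i+1)] = 1/2.
By linearity: E[X] = 258 · (1/2) = (259 − 1) · (1/2) = 129 ≈ 129.0000.

E[X] = 129 = 129.0000.


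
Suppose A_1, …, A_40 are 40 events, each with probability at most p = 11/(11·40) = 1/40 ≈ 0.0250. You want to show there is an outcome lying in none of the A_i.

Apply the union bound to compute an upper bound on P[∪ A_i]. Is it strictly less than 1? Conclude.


Union bound: P[∪_{i=1}^{40} A_i] ≤ Σ_i P[A_i] ≤ 40·p = 40·(1/40) = 1.
Numerically: 1 ≈ 1.0000.
Is 1 < 1? NO.
Since the bound 1 is ≥ 1, the union bound is uninformative here; it does NOT by itself certify existence.

40·p = 1 ≈ 1.0000; existence NOT certified by the union bound.


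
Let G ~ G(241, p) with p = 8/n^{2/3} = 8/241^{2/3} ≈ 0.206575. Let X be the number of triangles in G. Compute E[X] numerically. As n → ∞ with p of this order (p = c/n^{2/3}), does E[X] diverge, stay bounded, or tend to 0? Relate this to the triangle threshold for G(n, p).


Number of potential triangles: C(241, 3) = 2303960.
Each occurs with probability p³ ≈ (0.206575)³ ≈ 8.81527522e-03.
By linearity: E[X] = C(241, 3)·p³ ≈ 2303960 · 8.81527522e-03 ≈ 20310.041494.
Since α = 2/3 < 1, p = c/n^{2/3} ≫ 1/n is above the triangle threshold p ~ 1/n. Asymptotically E[X] ~ (c³/6)·n^{3(1−α)} = (8³/6)·n^{1} → ∞; triangles are abundant w.h.p.

E[X] ≈ 20310.041494; in regime p = Θ(1/n^{2/3}) E[X] diverges (above the triangle threshold p ~ 1/n).


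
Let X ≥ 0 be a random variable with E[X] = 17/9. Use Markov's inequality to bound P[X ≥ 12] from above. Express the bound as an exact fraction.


μ = E[X] = 17/9, a = 12.
Markov: P[X ≥ 12] ≤ μ/a = (17/9)/12 = 17/108.
Numerically: ≈ 0.1574.
(Since a = 12 > μ = 1.8889, the bound 17/108 is < 1 and informative.)

P[X ≥ 12] ≤ 17/108 ≈ 0.1574.


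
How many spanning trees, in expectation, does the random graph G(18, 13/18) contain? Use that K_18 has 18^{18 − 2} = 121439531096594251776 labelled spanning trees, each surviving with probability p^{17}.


K_18 has 18^{18 − 2} = 121439531096594251776 labelled spanning trees.
For each such spanning tree H, let X_H = 1 if all 17 edges of H are present in G. Then P[X_H = 1] = p^{17} = (13/18)^{17} = 8650415919381337933/2185911559738696531968.
Summing the indicators: E[X] = Σ_H E[X_H] = 121439531096594251776 · p^{17} = 121439531096594251776 · 8650415919381337933/2185911559738696531968 = 8650415919381337933/18.
Numerically: E[X] ≈ 4.80579e+17.

E[X] = 121439531096594251776 · (13/18)^{17} = 8650415919381337933/18 ≈ 4.80579e+17.


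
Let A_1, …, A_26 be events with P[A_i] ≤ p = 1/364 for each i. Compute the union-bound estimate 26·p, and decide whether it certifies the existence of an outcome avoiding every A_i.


Union bound: P[∪_{i=1}^{26} A_i] ≤ Σ_i P[A_i] ≤ 26·p = 26·(1/364) = 1/14.
Numerically: 1/14 ≈ 0.07143.
Is 1/14 < 1? YES.
Since P[∪ A_i] ≤ 1/14 < 1, the complement has P[∩ A_i^c] ≥ 1 − 1/14 = 13/14 > 0, so some outcome avoids every A_i.

26·p = 1/14 ≈ 0.07143; existence CERTIFIED by the union bound.


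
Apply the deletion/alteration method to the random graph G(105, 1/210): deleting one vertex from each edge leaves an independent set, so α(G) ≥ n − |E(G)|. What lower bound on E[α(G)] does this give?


E[|E(G)|] = C(105, 2)·p = 5460 · (1/210) = 26.
E[α(G)] ≥ n − E[|E(G)|] = 105 − 26 = 79.
Numerically: ≈ 79.000.
(This is only a lower bound; the true E[α(G)] may be larger.)

E[α(G)] ≥ 79 ≈ 79.000.


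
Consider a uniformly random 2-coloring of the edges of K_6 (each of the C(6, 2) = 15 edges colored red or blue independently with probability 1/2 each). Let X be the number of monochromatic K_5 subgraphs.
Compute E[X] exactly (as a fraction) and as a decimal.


Let X = Σ_S X_S over the C(6, 5) = 6 subsets S of size 5, where X_S = 1 if the K_5 on S is monochromatic.
For a fixed S, the K_5 on S has C(5, 2) = 10 edges. P[all 10 edges red] = (1/2)^10, and likewise for blue, so P[monochromatic] = 2·(1/2)^10 = 2^{1 − 10} = 1/512.
By linearity of expectation: E[X] = C(6, 5) · 2^{1 − 10} = 6 · 1/512 = 3/256.
Numerically: E[X] ≈ 0.0117.

E[X] = C(6,5)·2^(1−C(5,2)) = 3/256 ≈ 0.0117.


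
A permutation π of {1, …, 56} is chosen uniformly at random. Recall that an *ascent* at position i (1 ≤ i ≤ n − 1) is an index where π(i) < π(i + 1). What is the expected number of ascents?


Write X = Σ X_I over i = 1, …, 55, with X_I the indicator of one ascent.
There are 55 indicators.
For each fixed i, the pair (π(i), π(i+1)) is a uniformly random ordered pair of distinct values from {1, …, 56}; by symmetry P[π(i) < π(i+1)] = 1/2.
By linearity: E[X] = 55 · (1/2) = (56 − 1) · (1/2) = 55/2 ≈ 27.5000.

E[X] = 55/2 = 27.5000.


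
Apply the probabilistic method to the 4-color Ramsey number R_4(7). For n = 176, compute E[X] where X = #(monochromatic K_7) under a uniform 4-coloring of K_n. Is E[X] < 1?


E[X] = C(176, 7) · 4^{1 − 21} = 919790691600 · 4^{−20} = 919790691600/1099511627776.
As a reduced fraction: E[X] = 57486918225/68719476736 ≈ 0.8365448.
Is E[X] < 1? YES.
Since E[X] < 1, there exists a 4-coloring of K_{176} with no monochromatic K_7; hence R_4(7) > 176.

E[X] = 57486918225/68719476736 ≈ 0.8365448; E[X] < 1, so R_4(7) > 176.


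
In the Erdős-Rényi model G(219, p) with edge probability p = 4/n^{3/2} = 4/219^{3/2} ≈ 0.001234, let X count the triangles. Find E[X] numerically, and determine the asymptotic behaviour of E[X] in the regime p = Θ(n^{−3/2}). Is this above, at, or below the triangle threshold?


Number of potential triangles: C(219, 3) = 1726669.
Each occurs with probability p³ ≈ (0.001234)³ ≈ 1.880102e-09.
By linearity: E[X] = C(219, 3)·p³ ≈ 1726669 · 1.880102e-09 ≈ 0.0032.
Since α = 3/2 > 1, p = c/n^{3/2} = o(1/n) is below the triangle threshold p ~ 1/n. Asymptotically E[X] ~ (c³/6)·n^{3(1−α)} = (4³/6)·n^{-1.5} → 0, so by Markov's inequality G has no triangles w.h.p.

E[X] ≈ 0.0032; in regime p = Θ(1/n^{3/2}) E[X] tends to 0 (below the triangle threshold p ~ 1/n).
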